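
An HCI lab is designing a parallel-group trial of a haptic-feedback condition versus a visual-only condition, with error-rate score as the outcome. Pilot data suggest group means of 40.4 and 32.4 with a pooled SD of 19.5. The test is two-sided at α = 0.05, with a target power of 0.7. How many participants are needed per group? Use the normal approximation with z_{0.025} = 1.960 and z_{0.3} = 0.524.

Cohen's d = |M₁ − M₂| / SD_pooled = |40.4 − 32.4| / 19.5 = 8.0 / 19.5 = 0.410.
For two independent groups with equal n: n = 2·((z_{α/2} + z_β) / d)².
z_{α/2} + z_β = 1.960 + 0.524 = 2.484.
n = 2 × (2.484 / 0.410)² = 2 × 6.059² = 2 × 36.71 = 73.4.
Round up to the next whole participant.

n = 74 per group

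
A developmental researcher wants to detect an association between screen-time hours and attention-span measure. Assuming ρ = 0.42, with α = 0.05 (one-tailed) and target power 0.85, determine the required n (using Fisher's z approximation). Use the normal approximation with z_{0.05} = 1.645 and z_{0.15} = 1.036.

Fisher's z: C = ½·ln((1+r)/(1−r)) = ½·ln(2.4483) = 0.4477.
n = ((z_{α} + z_β)/C)² + 3.
(1.645 + 1.036) / 0.4477 = 2.681 / 0.4477 = 5.988.
n = 5.988² + 3 = 35.86 + 3 = 38.9.
Round up.

n = 39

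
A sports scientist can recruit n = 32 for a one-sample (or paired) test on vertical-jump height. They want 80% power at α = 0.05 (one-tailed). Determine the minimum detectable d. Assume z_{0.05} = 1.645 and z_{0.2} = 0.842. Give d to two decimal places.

d_min ≈ 0.44

For a single sample (or paired design) of n = 32: d_min = (z_{α} + z_β)/√n.
z-sum = 1.645 + 0.842 = 2.487.
d_min = 2.487 / √32 = 2.487 / 5.657 = 0.440.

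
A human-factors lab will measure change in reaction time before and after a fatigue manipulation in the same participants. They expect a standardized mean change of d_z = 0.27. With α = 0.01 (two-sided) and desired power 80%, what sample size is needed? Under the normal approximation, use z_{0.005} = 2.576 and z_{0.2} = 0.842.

For a paired (one-sample on differences) test: n = ((z_{α/2} + z_β) / d)².
z_{α/2} + z_β = 2.576 + 0.842 = 3.418.
n = (3.418 / 0.27)² = 12.659² = 160.26.
Round up.

n = 161 pairs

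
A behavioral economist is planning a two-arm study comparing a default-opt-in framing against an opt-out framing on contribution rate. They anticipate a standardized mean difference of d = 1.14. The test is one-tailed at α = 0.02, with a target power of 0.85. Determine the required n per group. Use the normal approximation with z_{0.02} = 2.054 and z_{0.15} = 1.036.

For two independent groups with equal n: n = 2·((z_{α} + z_β) / d)².
z_{α} + z_β = 2.054 + 1.036 = 3.090.
n = 2 × (3.090 / 1.14)² = 2 × 2.711² = 2 × 7.35 = 14.7.
Round up to the next whole participant.

n = 15 per group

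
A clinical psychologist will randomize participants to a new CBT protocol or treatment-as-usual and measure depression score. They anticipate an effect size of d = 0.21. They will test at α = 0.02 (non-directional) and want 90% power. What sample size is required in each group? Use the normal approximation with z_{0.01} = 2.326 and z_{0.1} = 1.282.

n = 591 per group

For two independent groups with equal n: n = 2·((z_{α/2} + z_β) / d)².
z_{α/2} + z_β = 2.326 + 1.282 = 3.608.
n = 2 × (3.608 / 0.21)² = 2 × 17.181² = 2 × 295.19 = 590.4.
Round up to the next whole participant.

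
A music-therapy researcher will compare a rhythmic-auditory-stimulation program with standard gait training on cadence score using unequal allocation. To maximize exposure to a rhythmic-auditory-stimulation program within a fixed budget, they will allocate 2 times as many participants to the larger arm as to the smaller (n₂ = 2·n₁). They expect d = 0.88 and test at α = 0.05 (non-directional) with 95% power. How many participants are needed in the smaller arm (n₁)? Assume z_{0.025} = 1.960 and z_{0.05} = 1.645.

n₁ = 26

With allocation ratio k = n₂/n₁ = 2, Var(x̄₁−x̄₂) = σ²(1/n₁ + 1/(k·n₁)) = σ²·(k+1)/(k·n₁).
So n₁ = (1 + 1/k)·((z_{α/2} + z_β)/d)² = 1.500 × (3.605/0.88)².
n₁ = 1.500 × 16.78 = 25.2.
Round up: n₁ = 26, giving n₂ = 2 × 26 = 52.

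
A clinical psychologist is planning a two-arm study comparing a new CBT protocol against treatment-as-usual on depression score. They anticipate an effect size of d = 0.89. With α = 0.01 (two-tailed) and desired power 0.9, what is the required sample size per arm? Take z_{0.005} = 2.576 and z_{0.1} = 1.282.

n = 38 per group

For two independent groups with equal n: n = 2·((z_{α/2} + z_β) / d)².
z_{α/2} + z_β = 2.576 + 1.282 = 3.858.
n = 2 × (3.858 / 0.89)² = 2 × 4.335² = 2 × 18.79 = 37.6.
Round up to the next whole participant.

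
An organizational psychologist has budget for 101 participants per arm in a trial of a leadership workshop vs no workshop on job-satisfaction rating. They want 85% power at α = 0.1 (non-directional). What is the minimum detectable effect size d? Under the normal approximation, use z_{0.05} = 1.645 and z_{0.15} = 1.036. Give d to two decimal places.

For two independent groups of n = 101 each: d_min = (z_{α/2} + z_β)·√(2/n).
z-sum = 1.645 + 1.036 = 2.681.
d_min = 2.681 × √(2/101) = 2.681 × 0.1407 = 0.377.

d_min ≈ 0.38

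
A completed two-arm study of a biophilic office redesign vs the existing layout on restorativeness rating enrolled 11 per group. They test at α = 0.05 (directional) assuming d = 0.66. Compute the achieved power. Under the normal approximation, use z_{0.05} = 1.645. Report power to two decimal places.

power ≈ 0.46

For two equal groups, power = Φ(d·√(n/2) − z_{α}).
d·√(n/2) = 0.66 × √(11/2) = 0.66 × 2.345 = 1.548.
z_β = 1.548 − 1.645 = -0.097.
Power = Φ(-0.097) = 0.461.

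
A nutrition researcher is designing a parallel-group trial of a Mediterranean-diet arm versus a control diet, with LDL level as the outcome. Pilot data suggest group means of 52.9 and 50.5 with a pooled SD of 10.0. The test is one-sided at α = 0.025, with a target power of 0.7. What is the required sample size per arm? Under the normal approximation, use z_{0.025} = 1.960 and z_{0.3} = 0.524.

n = 215 per group

Cohen's d = |M₁ − M₂| / SD_pooled = |52.9 − 50.5| / 10.0 = 2.4 / 10.0 = 0.240.
For two independent groups with equal n: n = 2·((z_{α} + z_β) / d)².
z_{α} + z_β = 1.960 + 0.524 = 2.484.
n = 2 × (2.484 / 0.240)² = 2 × 10.350² = 2 × 107.12 = 214.2.
Round up to the next whole participant.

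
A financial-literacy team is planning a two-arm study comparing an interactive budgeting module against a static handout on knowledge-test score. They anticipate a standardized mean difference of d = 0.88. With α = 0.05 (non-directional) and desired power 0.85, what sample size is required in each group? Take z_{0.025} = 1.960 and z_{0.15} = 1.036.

For two independent groups with equal n: n = 2·((z_{α/2} + z_β) / d)².
z_{α/2} + z_β = 1.960 + 1.036 = 2.996.
n = 2 × (2.996 / 0.88)² = 2 × 3.405² = 2 × 11.59 = 23.2.
Round up to the next whole participant.

n = 24 per group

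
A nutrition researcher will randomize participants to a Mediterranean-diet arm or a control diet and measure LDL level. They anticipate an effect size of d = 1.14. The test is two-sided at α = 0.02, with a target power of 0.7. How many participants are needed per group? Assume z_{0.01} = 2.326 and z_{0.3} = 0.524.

n = 13 per group

For two independent groups with equal n: n = 2·((z_{α/2} + z_β) / d)².
z_{α/2} + z_β = 2.326 + 0.524 = 2.850.
n = 2 × (2.850 / 1.14)² = 2 × 2.500² = 2 × 6.25 = 12.5.
Round up to the next whole participant.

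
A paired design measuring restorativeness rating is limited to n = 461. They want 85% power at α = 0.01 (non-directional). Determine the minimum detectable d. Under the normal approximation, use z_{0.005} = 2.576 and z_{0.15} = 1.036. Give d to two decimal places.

d_min ≈ 0.17

For a single sample (or paired design) of n = 461: d_min = (z_{α/2} + z_β)/√n.
z-sum = 2.576 + 1.036 = 3.612.
d_min = 3.612 / √461 = 3.612 / 21.471 = 0.168.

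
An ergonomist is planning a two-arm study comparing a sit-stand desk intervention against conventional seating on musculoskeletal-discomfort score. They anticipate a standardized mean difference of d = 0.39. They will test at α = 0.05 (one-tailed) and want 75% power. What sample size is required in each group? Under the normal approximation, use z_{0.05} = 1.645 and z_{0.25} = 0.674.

n = 71 per group

For two independent groups with equal n: n = 2·((z_{α} + z_β) / d)².
z_{α} + z_β = 1.645 + 0.674 = 2.319.
n = 2 × (2.319 / 0.39)² = 2 × 5.946² = 2 × 35.36 = 70.7.
Round up to the next whole participant.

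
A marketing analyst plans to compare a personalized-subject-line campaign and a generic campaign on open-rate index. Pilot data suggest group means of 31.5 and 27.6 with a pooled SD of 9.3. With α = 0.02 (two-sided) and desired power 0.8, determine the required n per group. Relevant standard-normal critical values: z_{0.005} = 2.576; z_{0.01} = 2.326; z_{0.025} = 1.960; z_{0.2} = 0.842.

Cohen's d = |M₁ − M₂| / SD_pooled = |31.5 − 27.6| / 9.3 = 3.9 / 9.3 = 0.419.
For two independent groups with equal n: n = 2·((z_{α/2} + z_β) / d)².
z_{α/2} + z_β = 2.326 + 0.842 = 3.168.
n = 2 × (3.168 / 0.419)² = 2 × 7.561² = 2 × 57.17 = 114.3.
Round up to the next whole participant.

n = 115 per group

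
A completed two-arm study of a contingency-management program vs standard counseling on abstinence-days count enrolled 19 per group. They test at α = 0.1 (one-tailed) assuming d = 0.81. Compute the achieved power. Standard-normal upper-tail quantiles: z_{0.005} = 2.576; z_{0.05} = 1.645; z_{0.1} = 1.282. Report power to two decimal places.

For two equal groups, power = Φ(d·√(n/2) − z_{α}).
d·√(n/2) = 0.81 × √(19/2) = 0.81 × 3.082 = 2.497.
z_β = 2.497 − 1.282 = 1.215.
Power = Φ(1.215) = 0.888.

power ≈ 0.89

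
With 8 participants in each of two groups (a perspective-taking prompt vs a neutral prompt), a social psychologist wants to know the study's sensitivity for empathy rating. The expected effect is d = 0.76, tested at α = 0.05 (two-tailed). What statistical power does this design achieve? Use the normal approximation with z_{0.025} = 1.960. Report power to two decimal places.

For two equal groups, power = Φ(d·√(n/2) − z_{α/2}).
d·√(n/2) = 0.76 × √(8/2) = 0.76 × 2.000 = 1.520.
z_β = 1.520 − 1.960 = -0.440.
Power = Φ(-0.440) = 0.330.

power ≈ 0.33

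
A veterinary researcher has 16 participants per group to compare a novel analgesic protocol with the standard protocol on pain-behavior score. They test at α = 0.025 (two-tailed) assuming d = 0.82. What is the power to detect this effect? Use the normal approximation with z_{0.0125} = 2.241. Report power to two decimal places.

power ≈ 0.53

For two equal groups, power = Φ(d·√(n/2) − z_{α/2}).
d·√(n/2) = 0.82 × √(16/2) = 0.82 × 2.828 = 2.319.
z_β = 2.319 − 2.241 = 0.078.
Power = Φ(0.078) = 0.531.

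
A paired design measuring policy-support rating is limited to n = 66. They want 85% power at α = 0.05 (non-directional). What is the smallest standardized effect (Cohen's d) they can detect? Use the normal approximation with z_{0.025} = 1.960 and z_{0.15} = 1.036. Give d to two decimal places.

d_min ≈ 0.37

For a single sample (or paired design) of n = 66: d_min = (z_{α/2} + z_β)/√n.
z-sum = 1.960 + 1.036 = 2.996.
d_min = 2.996 / √66 = 2.996 / 8.124 = 0.369.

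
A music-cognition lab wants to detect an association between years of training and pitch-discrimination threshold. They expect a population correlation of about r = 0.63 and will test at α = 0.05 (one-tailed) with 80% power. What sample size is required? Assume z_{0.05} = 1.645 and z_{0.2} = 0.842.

Fisher's z: C = ½·ln((1+r)/(1−r)) = ½·ln(4.4054) = 0.7414.
n = ((z_{α} + z_β)/C)² + 3.
(1.645 + 0.842) / 0.7414 = 2.487 / 0.7414 = 3.354.
n = 3.354² + 3 = 11.25 + 3 = 14.3.
Round up.

n = 15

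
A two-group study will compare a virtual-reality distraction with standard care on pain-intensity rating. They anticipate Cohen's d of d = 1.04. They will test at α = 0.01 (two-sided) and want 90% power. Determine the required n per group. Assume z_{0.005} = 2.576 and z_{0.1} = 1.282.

n = 28 per group

For two independent groups with equal n: n = 2·((z_{α/2} + z_β) / d)².
z_{α/2} + z_β = 2.576 + 1.282 = 3.858.
n = 2 × (3.858 / 1.04)² = 2 × 3.710² = 2 × 13.76 = 27.5.
Round up to the next whole participant.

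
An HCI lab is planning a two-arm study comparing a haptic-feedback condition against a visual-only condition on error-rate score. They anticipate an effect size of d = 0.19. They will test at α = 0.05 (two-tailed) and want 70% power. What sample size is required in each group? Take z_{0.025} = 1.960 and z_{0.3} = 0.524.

For two independent groups with equal n: n = 2·((z_{α/2} + z_β) / d)².
z_{α/2} + z_β = 1.960 + 0.524 = 2.484.
n = 2 × (2.484 / 0.19)² = 2 × 13.074² = 2 × 170.92 = 341.8.
Round up to the next whole participant.

n = 342 per group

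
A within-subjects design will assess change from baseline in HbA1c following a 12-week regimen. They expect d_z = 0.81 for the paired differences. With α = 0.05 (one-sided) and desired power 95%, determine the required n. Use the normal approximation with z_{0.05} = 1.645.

n = 17 pairs

For a paired (one-sample on differences) test: n = ((z_{α} + z_β) / d)².
z_{α} + z_β = 1.645 + 1.645 = 3.290.
n = (3.290 / 0.81)² = 4.062² = 16.50.
Round up.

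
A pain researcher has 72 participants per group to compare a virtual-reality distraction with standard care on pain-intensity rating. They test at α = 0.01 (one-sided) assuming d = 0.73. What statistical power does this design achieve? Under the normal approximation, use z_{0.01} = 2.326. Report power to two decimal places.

For two equal groups, power = Φ(d·√(n/2) − z_{α}).
d·√(n/2) = 0.73 × √(72/2) = 0.73 × 6.000 = 4.380.
z_β = 4.380 − 2.326 = 2.054.
Power = Φ(2.054) = 0.980.

power ≈ 0.98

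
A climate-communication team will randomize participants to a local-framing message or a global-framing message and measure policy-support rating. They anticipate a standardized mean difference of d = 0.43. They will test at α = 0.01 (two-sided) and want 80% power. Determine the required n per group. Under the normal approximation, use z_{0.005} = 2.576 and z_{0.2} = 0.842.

For two independent groups with equal n: n = 2·((z_{α/2} + z_β) / d)².
z_{α/2} + z_β = 2.576 + 0.842 = 3.418.
n = 2 × (3.418 / 0.43)² = 2 × 7.949² = 2 × 63.18 = 126.4.
Round up to the next whole participant.

n = 127 per group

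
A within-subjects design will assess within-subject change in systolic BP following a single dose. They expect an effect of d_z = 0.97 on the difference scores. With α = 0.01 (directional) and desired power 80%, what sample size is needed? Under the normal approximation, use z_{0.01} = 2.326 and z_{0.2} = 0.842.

For a paired (one-sample on differences) test: n = ((z_{α} + z_β) / d)².
z_{α} + z_β = 2.326 + 0.842 = 3.168.
n = (3.168 / 0.97)² = 3.266² = 10.67.
Round up.

n = 11 pairs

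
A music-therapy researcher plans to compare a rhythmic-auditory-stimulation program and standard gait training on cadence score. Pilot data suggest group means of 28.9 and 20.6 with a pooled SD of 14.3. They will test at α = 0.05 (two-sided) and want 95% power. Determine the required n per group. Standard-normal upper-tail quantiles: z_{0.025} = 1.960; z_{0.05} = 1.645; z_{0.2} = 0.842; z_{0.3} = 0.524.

Cohen's d = |M₁ − M₂| / SD_pooled = |28.9 − 20.6| / 14.3 = 8.3 / 14.3 = 0.580.
For two independent groups with equal n: n = 2·((z_{α/2} + z_β) / d)².
z_{α/2} + z_β = 1.960 + 1.645 = 3.605.
n = 2 × (3.605 / 0.580)² = 2 × 6.216² = 2 × 38.63 = 77.3.
Round up to the next whole participant.

n = 78 per group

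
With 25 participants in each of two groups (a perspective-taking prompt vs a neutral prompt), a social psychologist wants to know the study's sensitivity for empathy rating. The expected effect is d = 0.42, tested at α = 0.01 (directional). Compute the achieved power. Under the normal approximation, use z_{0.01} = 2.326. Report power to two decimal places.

power ≈ 0.20

For two equal groups, power = Φ(d·√(n/2) − z_{α}).
d·√(n/2) = 0.42 × √(25/2) = 0.42 × 3.536 = 1.485.
z_β = 1.485 − 2.326 = -0.841.
Power = Φ(-0.841) = 0.200.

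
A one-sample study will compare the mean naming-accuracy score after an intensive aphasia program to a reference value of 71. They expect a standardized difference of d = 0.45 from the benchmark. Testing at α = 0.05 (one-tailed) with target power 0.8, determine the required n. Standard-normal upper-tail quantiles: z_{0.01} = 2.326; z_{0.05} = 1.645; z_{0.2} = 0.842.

For a one-sample test: n = ((z_{α} + z_β) / d)².
z_{α} + z_β = 1.645 + 0.842 = 2.487.
n = (2.487 / 0.45)² = 5.527² = 30.54.
Round up.

n = 31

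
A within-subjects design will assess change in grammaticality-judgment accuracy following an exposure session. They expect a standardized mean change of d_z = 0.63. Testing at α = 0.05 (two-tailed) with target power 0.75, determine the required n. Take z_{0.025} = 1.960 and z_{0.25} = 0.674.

n = 18 pairs

For a paired (one-sample on differences) test: n = ((z_{α/2} + z_β) / d)².
z_{α/2} + z_β = 1.960 + 0.674 = 2.634.
n = (2.634 / 0.63)² = 4.181² = 17.48.
Round up.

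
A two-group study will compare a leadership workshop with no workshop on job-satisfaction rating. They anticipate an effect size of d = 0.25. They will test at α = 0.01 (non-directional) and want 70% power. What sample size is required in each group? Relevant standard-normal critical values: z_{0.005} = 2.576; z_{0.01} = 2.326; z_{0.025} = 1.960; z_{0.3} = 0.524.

n = 308 per group

For two independent groups with equal n: n = 2·((z_{α/2} + z_β) / d)².
z_{α/2} + z_β = 2.576 + 0.524 = 3.100.
n = 2 × (3.100 / 0.25)² = 2 × 12.400² = 2 × 153.76 = 307.5.
Round up to the next whole participant.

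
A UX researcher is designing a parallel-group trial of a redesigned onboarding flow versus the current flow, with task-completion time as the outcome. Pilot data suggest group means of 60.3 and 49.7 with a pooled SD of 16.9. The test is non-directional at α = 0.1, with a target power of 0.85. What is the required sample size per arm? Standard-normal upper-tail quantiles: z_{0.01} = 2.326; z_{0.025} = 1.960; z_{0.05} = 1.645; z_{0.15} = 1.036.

n = 37 per group

Cohen's d = |M₁ − M₂| / SD_pooled = |60.3 − 49.7| / 16.9 = 10.6 / 16.9 = 0.627.
For two independent groups with equal n: n = 2·((z_{α/2} + z_β) / d)².
z_{α/2} + z_β = 1.645 + 1.036 = 2.681.
n = 2 × (2.681 / 0.627)² = 2 × 4.276² = 2 × 18.28 = 36.6.
Round up to the next whole participant.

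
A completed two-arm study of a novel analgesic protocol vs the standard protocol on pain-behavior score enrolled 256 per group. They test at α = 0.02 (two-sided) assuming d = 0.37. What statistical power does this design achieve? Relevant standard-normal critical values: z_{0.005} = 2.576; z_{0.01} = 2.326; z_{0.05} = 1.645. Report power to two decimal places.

power ≈ 0.97

For two equal groups, power = Φ(d·√(n/2) − z_{α/2}).
d·√(n/2) = 0.37 × √(256/2) = 0.37 × 11.314 = 4.186.
z_β = 4.186 − 2.326 = 1.860.
Power = Φ(1.860) = 0.969.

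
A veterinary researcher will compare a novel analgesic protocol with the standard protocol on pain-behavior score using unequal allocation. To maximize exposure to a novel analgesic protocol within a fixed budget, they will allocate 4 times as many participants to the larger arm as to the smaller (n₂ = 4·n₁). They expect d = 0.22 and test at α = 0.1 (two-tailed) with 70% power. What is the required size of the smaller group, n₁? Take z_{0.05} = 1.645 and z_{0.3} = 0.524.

With allocation ratio k = n₂/n₁ = 4, Var(x̄₁−x̄₂) = σ²(1/n₁ + 1/(k·n₁)) = σ²·(k+1)/(k·n₁).
So n₁ = (1 + 1/k)·((z_{α/2} + z_β)/d)² = 1.250 × (2.169/0.22)².
n₁ = 1.250 × 97.20 = 121.5.
Round up: n₁ = 122, giving n₂ = 4 × 122 = 488.

n₁ = 122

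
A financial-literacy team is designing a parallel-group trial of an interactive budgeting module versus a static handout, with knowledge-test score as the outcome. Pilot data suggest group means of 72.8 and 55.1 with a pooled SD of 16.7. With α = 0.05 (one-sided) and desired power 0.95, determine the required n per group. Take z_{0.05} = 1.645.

Cohen's d = |M₁ − M₂| / SD_pooled = |72.8 − 55.1| / 16.7 = 17.7 / 16.7 = 1.060.
For two independent groups with equal n: n = 2·((z_{α} + z_β) / d)².
z_{α} + z_β = 1.645 + 1.645 = 3.290.
n = 2 × (3.290 / 1.060)² = 2 × 3.104² = 2 × 9.63 = 19.3.
Round up to the next whole participant.

n = 20 per group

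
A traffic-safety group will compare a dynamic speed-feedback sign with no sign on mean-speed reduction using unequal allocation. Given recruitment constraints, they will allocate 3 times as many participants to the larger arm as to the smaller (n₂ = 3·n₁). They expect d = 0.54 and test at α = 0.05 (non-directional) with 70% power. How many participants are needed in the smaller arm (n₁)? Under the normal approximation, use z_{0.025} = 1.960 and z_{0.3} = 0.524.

With allocation ratio k = n₂/n₁ = 3, Var(x̄₁−x̄₂) = σ²(1/n₁ + 1/(k·n₁)) = σ²·(k+1)/(k·n₁).
So n₁ = (1 + 1/k)·((z_{α/2} + z_β)/d)² = 1.333 × (2.484/0.54)².
n₁ = 1.333 × 21.16 = 28.2.
Round up: n₁ = 29, giving n₂ = 3 × 29 = 87.

n₁ = 29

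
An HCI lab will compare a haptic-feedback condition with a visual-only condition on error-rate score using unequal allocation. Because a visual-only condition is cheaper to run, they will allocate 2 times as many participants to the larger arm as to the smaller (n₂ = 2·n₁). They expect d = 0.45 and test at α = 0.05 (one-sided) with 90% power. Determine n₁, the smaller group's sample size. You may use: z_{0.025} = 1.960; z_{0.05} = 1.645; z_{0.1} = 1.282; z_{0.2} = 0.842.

n₁ = 64

With allocation ratio k = n₂/n₁ = 2, Var(x̄₁−x̄₂) = σ²(1/n₁ + 1/(k·n₁)) = σ²·(k+1)/(k·n₁).
So n₁ = (1 + 1/k)·((z_{α} + z_β)/d)² = 1.500 × (2.927/0.45)².
n₁ = 1.500 × 42.31 = 63.5.
Round up: n₁ = 64, giving n₂ = 2 × 64 = 128.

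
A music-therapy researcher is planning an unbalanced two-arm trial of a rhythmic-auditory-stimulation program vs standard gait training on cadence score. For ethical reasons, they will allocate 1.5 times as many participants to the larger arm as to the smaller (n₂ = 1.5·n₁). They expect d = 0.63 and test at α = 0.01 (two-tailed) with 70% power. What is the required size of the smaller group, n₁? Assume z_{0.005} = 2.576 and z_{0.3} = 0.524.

With allocation ratio k = n₂/n₁ = 1.5, Var(x̄₁−x̄₂) = σ²(1/n₁ + 1/(k·n₁)) = σ²·(k+1)/(k·n₁).
So n₁ = (1 + 1/k)·((z_{α/2} + z_β)/d)² = 1.667 × (3.100/0.63)².
n₁ = 1.667 × 24.21 = 40.4.
Round up: n₁ = 41, giving n₂ = ⌈1.5 × 41⌉ = ⌈61.5⌉ = 62.

n₁ = 41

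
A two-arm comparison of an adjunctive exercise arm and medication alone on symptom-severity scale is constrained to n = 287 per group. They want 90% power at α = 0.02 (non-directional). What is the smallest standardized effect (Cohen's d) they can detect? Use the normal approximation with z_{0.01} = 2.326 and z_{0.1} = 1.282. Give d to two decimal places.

For two independent groups of n = 287 each: d_min = (z_{α/2} + z_β)·√(2/n).
z-sum = 2.326 + 1.282 = 3.608.
d_min = 3.608 × √(2/287) = 3.608 × 0.0835 = 0.301.

d_min ≈ 0.30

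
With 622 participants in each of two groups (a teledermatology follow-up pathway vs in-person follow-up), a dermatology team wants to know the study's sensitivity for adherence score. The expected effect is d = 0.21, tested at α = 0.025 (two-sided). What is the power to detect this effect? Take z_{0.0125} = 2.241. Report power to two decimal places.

power ≈ 0.93

For two equal groups, power = Φ(d·√(n/2) − z_{α/2}).
d·√(n/2) = 0.21 × √(622/2) = 0.21 × 17.635 = 3.703.
z_β = 3.703 − 2.241 = 1.462.
Power = Φ(1.462) = 0.928.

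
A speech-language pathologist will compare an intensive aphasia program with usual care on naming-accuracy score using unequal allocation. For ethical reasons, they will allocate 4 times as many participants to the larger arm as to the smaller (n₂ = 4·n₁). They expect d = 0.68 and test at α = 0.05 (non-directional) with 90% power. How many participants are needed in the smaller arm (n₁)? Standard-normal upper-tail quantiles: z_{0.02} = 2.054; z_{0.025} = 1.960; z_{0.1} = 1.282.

n₁ = 29

With allocation ratio k = n₂/n₁ = 4, Var(x̄₁−x̄₂) = σ²(1/n₁ + 1/(k·n₁)) = σ²·(k+1)/(k·n₁).
So n₁ = (1 + 1/k)·((z_{α/2} + z_β)/d)² = 1.250 × (3.242/0.68)².
n₁ = 1.250 × 22.73 = 28.4.
Round up: n₁ = 29, giving n₂ = 4 × 29 = 116.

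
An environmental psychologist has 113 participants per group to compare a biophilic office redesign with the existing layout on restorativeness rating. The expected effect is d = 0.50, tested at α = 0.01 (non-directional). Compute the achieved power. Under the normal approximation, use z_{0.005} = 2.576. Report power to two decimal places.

For two equal groups, power = Φ(d·√(n/2) − z_{α/2}).
d·√(n/2) = 0.50 × √(113/2) = 0.50 × 7.517 = 3.758.
z_β = 3.758 − 2.576 = 1.182.
Power = Φ(1.182) = 0.881.

power ≈ 0.88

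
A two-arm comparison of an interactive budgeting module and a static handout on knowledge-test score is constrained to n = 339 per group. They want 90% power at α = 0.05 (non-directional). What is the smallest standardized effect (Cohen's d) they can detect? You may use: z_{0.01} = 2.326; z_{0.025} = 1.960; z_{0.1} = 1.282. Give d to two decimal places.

d_min ≈ 0.25

For two independent groups of n = 339 each: d_min = (z_{α/2} + z_β)·√(2/n).
z-sum = 1.960 + 1.282 = 3.242.
d_min = 3.242 × √(2/339) = 3.242 × 0.0768 = 0.249.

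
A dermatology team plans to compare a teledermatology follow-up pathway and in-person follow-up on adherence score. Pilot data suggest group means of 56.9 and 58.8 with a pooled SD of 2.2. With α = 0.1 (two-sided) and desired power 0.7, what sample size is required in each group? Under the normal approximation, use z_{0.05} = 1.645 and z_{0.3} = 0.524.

Cohen's d = |M₁ − M₂| / SD_pooled = |56.9 − 58.8| / 2.2 = 1.9 / 2.2 = 0.864.
For two independent groups with equal n: n = 2·((z_{α/2} + z_β) / d)².
z_{α/2} + z_β = 1.645 + 0.524 = 2.169.
n = 2 × (2.169 / 0.864)² = 2 × 2.510² = 2 × 6.30 = 12.6.
Round up to the next whole participant.

n = 13 per group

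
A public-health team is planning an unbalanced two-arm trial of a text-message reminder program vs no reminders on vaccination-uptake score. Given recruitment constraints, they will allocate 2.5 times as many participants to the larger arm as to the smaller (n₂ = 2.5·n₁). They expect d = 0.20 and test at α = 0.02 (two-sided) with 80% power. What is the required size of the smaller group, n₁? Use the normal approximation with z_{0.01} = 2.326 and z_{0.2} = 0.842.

With allocation ratio k = n₂/n₁ = 2.5, Var(x̄₁−x̄₂) = σ²(1/n₁ + 1/(k·n₁)) = σ²·(k+1)/(k·n₁).
So n₁ = (1 + 1/k)·((z_{α/2} + z_β)/d)² = 1.400 × (3.168/0.20)².
n₁ = 1.400 × 250.91 = 351.3.
Round up: n₁ = 352, giving n₂ = 2.5 × 352 = 880.

n₁ = 352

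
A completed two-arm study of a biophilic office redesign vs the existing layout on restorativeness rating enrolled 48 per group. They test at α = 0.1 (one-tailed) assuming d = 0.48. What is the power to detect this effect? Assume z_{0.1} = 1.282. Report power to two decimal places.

power ≈ 0.86

For two equal groups, power = Φ(d·√(n/2) − z_{α}).
d·√(n/2) = 0.48 × √(48/2) = 0.48 × 4.899 = 2.352.
z_β = 2.352 − 1.282 = 1.070.
Power = Φ(1.070) = 0.858.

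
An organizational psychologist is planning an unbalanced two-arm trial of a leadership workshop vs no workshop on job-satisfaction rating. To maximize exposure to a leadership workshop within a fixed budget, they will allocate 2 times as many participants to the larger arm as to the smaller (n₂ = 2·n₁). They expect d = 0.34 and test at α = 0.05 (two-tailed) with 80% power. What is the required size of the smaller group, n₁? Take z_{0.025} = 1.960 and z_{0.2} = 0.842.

With allocation ratio k = n₂/n₁ = 2, Var(x̄₁−x̄₂) = σ²(1/n₁ + 1/(k·n₁)) = σ²·(k+1)/(k·n₁).
So n₁ = (1 + 1/k)·((z_{α/2} + z_β)/d)² = 1.500 × (2.802/0.34)².
n₁ = 1.500 × 67.92 = 101.9.
Round up: n₁ = 102, giving n₂ = 2 × 102 = 204.

n₁ = 102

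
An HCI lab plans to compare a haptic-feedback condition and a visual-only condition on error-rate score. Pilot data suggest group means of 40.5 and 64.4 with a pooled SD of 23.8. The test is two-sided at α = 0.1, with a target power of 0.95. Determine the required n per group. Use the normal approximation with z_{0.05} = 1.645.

n = 22 per group

Cohen's d = |M₁ − M₂| / SD_pooled = |40.5 − 64.4| / 23.8 = 23.9 / 23.8 = 1.004.
For two independent groups with equal n: n = 2·((z_{α/2} + z_β) / d)².
z_{α/2} + z_β = 1.645 + 1.645 = 3.290.
n = 2 × (3.290 / 1.004)² = 2 × 3.277² = 2 × 10.74 = 21.5.
Round up to the next whole participant.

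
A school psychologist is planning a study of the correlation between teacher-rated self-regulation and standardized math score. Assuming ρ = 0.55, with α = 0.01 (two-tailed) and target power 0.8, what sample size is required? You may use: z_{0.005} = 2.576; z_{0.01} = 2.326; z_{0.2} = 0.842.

n = 34

Fisher's z: C = ½·ln((1+r)/(1−r)) = ½·ln(3.4444) = 0.6184.
n = ((z_{α/2} + z_β)/C)² + 3.
(2.576 + 0.842) / 0.6184 = 3.418 / 0.6184 = 5.527.
n = 5.527² + 3 = 30.55 + 3 = 33.5.
Round up.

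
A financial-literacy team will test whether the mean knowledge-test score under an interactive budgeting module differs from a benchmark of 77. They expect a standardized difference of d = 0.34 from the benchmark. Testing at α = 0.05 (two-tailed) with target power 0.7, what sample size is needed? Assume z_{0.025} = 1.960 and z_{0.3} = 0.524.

For a one-sample test: n = ((z_{α/2} + z_β) / d)².
z_{α/2} + z_β = 1.960 + 0.524 = 2.484.
n = (2.484 / 0.34)² = 7.306² = 53.38.
Round up.

n = 54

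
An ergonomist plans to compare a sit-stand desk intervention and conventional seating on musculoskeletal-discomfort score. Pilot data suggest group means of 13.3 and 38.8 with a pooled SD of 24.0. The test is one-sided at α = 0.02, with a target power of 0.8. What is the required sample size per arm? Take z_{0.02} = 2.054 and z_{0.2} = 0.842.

n = 15 per group

Cohen's d = |M₁ − M₂| / SD_pooled = |13.3 − 38.8| / 24.0 = 25.5 / 24.0 = 1.062.
For two independent groups with equal n: n = 2·((z_{α} + z_β) / d)².
z_{α} + z_β = 2.054 + 0.842 = 2.896.
n = 2 × (2.896 / 1.062)² = 2 × 2.727² = 2 × 7.44 = 14.9.
Round up to the next whole participant.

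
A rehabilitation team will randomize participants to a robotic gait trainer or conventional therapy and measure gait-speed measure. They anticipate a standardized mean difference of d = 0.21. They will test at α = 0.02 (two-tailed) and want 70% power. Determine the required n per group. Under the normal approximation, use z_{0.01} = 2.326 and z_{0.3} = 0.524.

n = 369 per group

For two independent groups with equal n: n = 2·((z_{α/2} + z_β) / d)².
z_{α/2} + z_β = 2.326 + 0.524 = 2.850.
n = 2 × (2.850 / 0.21)² = 2 × 13.571² = 2 × 184.18 = 368.4.
Round up to the next whole participant.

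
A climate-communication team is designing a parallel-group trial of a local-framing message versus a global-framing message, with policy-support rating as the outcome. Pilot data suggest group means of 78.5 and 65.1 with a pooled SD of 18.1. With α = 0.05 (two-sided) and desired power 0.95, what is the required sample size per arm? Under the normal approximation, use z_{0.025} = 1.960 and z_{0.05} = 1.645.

Cohen's d = |M₁ − M₂| / SD_pooled = |78.5 − 65.1| / 18.1 = 13.4 / 18.1 = 0.740.
For two independent groups with equal n: n = 2·((z_{α/2} + z_β) / d)².
z_{α/2} + z_β = 1.960 + 1.645 = 3.605.
n = 2 × (3.605 / 0.740)² = 2 × 4.872² = 2 × 23.73 = 47.5.
Round up to the next whole participant.

n = 48 per group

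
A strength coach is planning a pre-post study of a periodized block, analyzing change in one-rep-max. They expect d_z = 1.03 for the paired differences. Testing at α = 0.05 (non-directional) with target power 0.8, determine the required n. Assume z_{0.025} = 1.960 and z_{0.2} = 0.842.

For a paired (one-sample on differences) test: n = ((z_{α/2} + z_β) / d)².
z_{α/2} + z_β = 1.960 + 0.842 = 2.802.
n = (2.802 / 1.03)² = 2.720² = 7.40.
Round up.

n = 8 pairs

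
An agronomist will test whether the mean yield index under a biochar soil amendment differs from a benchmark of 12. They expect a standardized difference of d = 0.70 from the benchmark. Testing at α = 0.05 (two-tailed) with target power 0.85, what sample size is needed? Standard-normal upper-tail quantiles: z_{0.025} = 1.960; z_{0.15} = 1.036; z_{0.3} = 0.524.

n = 19

For a one-sample test: n = ((z_{α/2} + z_β) / d)².
z_{α/2} + z_β = 1.960 + 1.036 = 2.996.
n = (2.996 / 0.70)² = 4.280² = 18.32.
Round up.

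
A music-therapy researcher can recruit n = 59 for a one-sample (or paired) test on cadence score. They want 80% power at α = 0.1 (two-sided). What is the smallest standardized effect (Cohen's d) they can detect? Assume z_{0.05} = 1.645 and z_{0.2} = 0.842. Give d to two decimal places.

d_min ≈ 0.32

For a single sample (or paired design) of n = 59: d_min = (z_{α/2} + z_β)/√n.
z-sum = 1.645 + 0.842 = 2.487.
d_min = 2.487 / √59 = 2.487 / 7.681 = 0.324.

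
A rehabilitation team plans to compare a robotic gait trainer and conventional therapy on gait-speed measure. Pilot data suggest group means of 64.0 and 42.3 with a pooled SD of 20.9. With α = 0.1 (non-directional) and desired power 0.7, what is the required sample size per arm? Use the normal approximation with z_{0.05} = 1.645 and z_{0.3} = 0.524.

n = 9 per group

Cohen's d = |M₁ − M₂| / SD_pooled = |64.0 − 42.3| / 20.9 = 21.7 / 20.9 = 1.038.
For two independent groups with equal n: n = 2·((z_{α/2} + z_β) / d)².
z_{α/2} + z_β = 1.645 + 0.524 = 2.169.
n = 2 × (2.169 / 1.038)² = 2 × 2.090² = 2 × 4.37 = 8.7.
Round up to the next whole participant.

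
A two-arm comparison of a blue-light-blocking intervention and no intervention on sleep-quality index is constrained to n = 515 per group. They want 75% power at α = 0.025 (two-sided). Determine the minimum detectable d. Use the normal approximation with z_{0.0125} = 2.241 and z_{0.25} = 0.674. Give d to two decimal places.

For two independent groups of n = 515 each: d_min = (z_{α/2} + z_β)·√(2/n).
z-sum = 2.241 + 0.674 = 2.915.
d_min = 2.915 × √(2/515) = 2.915 × 0.0623 = 0.182.

d_min ≈ 0.18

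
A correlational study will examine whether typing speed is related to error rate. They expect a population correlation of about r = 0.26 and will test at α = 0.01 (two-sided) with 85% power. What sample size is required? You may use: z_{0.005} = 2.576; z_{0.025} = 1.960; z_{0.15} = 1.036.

n = 188

Fisher's z: C = ½·ln((1+r)/(1−r)) = ½·ln(1.7027) = 0.2661.
n = ((z_{α/2} + z_β)/C)² + 3.
(2.576 + 1.036) / 0.2661 = 3.612 / 0.2661 = 13.574.
n = 13.574² + 3 = 184.25 + 3 = 187.2.
Round up.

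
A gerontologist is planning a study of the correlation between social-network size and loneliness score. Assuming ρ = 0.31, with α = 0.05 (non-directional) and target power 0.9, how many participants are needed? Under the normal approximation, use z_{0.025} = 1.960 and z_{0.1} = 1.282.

n = 106

Fisher's z: C = ½·ln((1+r)/(1−r)) = ½·ln(1.8986) = 0.3205.
n = ((z_{α/2} + z_β)/C)² + 3.
(1.960 + 1.282) / 0.3205 = 3.242 / 0.3205 = 10.115.
n = 10.115² + 3 = 102.32 + 3 = 105.3.
Round up.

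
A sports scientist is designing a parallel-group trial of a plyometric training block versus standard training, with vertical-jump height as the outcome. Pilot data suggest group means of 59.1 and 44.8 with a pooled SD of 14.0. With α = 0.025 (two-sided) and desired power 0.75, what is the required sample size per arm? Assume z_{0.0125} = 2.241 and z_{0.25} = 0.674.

n = 17 per group

Cohen's d = |M₁ − M₂| / SD_pooled = |59.1 − 44.8| / 14.0 = 14.3 / 14.0 = 1.021.
For two independent groups with equal n: n = 2·((z_{α/2} + z_β) / d)².
z_{α/2} + z_β = 2.241 + 0.674 = 2.915.
n = 2 × (2.915 / 1.021)² = 2 × 2.855² = 2 × 8.15 = 16.3.
Round up to the next whole participant.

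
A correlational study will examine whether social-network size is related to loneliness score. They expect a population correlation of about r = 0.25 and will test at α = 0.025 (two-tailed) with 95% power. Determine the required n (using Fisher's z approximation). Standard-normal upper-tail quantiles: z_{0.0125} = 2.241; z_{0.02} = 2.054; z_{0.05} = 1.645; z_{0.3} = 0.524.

n = 235

Fisher's z: C = ½·ln((1+r)/(1−r)) = ½·ln(1.6667) = 0.2554.
n = ((z_{α/2} + z_β)/C)² + 3.
(2.241 + 1.645) / 0.2554 = 3.886 / 0.2554 = 15.215.
n = 15.215² + 3 = 231.51 + 3 = 234.5.
Round up.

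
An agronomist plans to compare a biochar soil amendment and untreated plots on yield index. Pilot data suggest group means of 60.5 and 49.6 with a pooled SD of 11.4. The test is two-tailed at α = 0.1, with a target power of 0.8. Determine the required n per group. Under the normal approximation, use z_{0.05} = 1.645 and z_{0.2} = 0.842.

Cohen's d = |M₁ − M₂| / SD_pooled = |60.5 − 49.6| / 11.4 = 10.9 / 11.4 = 0.956.
For two independent groups with equal n: n = 2·((z_{α/2} + z_β) / d)².
z_{α/2} + z_β = 1.645 + 0.842 = 2.487.
n = 2 × (2.487 / 0.956)² = 2 × 2.601² = 2 × 6.77 = 13.5.
Round up to the next whole participant.

n = 14 per group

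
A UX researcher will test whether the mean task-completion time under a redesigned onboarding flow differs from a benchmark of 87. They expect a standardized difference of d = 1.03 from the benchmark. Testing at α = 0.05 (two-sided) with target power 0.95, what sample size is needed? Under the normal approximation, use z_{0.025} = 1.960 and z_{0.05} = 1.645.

For a one-sample test: n = ((z_{α/2} + z_β) / d)².
z_{α/2} + z_β = 1.960 + 1.645 = 3.605.
n = (3.605 / 1.03)² = 3.500² = 12.25.
Round up.

n = 13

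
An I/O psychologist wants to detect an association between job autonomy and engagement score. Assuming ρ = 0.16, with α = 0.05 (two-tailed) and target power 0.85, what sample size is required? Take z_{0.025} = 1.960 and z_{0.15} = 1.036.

Fisher's z: C = ½·ln((1+r)/(1−r)) = ½·ln(1.3810) = 0.1614.
n = ((z_{α/2} + z_β)/C)² + 3.
(1.960 + 1.036) / 0.1614 = 2.996 / 0.1614 = 18.563.
n = 18.563² + 3 = 344.57 + 3 = 347.6.
Round up.

n = 348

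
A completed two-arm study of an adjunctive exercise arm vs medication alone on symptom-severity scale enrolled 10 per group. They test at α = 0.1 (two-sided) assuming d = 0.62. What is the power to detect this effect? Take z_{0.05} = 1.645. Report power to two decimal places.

power ≈ 0.40

For two equal groups, power = Φ(d·√(n/2) − z_{α/2}).
d·√(n/2) = 0.62 × √(10/2) = 0.62 × 2.236 = 1.386.
z_β = 1.386 − 1.645 = -0.259.
Power = Φ(-0.259) = 0.398.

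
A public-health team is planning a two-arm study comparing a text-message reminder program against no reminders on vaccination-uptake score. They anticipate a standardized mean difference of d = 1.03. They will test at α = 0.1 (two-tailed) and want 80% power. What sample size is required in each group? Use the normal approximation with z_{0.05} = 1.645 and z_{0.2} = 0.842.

For two independent groups with equal n: n = 2·((z_{α/2} + z_β) / d)².
z_{α/2} + z_β = 1.645 + 0.842 = 2.487.
n = 2 × (2.487 / 1.03)² = 2 × 2.415² = 2 × 5.83 = 11.7.
Round up to the next whole participant.

n = 12 per group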